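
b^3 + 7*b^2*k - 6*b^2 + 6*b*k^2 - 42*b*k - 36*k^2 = (b - 6)*(b + k)*(b + 6*k)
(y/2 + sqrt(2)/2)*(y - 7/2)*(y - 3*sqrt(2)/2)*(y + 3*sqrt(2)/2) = y^4/2 - 7*y^3/4 + sqrt(2)*y^3/2 - 7*sqrt(2)*y^2/4 - 9*y^2/4 - 9*sqrt(2)*y/4 + 63*y/8 + 63*sqrt(2)/8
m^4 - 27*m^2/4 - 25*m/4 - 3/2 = (m - 3)*(m + 1/2)^2*(m + 2)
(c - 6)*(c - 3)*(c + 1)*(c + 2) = c^4 - 6*c^3 - 7*c^2 + 36*c + 36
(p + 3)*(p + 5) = p^2 + 8*p + 15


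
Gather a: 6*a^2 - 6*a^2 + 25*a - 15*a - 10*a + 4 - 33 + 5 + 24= 0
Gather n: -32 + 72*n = 72*n - 32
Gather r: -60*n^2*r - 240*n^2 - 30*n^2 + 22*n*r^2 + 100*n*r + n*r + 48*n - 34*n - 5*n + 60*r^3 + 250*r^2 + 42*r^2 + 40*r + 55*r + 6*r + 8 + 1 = -270*n^2 + 9*n + 60*r^3 + r^2*(22*n + 292) + r*(-60*n^2 + 101*n + 101) + 9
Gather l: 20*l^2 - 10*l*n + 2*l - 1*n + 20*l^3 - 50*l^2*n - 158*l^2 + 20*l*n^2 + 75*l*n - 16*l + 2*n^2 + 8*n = 20*l^3 + l^2*(-50*n - 138) + l*(20*n^2 + 65*n - 14) + 2*n^2 + 7*n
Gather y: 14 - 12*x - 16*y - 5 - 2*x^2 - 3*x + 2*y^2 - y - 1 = -2*x^2 - 15*x + 2*y^2 - 17*y + 8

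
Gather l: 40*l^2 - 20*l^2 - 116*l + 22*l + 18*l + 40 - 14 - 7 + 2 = 20*l^2 - 76*l + 21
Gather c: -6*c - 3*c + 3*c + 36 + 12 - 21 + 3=30 - 6*c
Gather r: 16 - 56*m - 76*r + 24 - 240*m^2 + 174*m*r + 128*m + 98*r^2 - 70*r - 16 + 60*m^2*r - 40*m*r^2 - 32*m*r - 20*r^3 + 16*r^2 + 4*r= -240*m^2 + 72*m - 20*r^3 + r^2*(114 - 40*m) + r*(60*m^2 + 142*m - 142) + 24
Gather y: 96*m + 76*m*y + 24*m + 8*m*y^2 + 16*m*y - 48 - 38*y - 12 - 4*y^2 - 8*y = 120*m + y^2*(8*m - 4) + y*(92*m - 46) - 60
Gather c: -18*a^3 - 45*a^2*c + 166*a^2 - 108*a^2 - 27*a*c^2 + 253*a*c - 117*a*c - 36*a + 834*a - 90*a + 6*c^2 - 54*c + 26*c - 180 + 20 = -18*a^3 + 58*a^2 + 708*a + c^2*(6 - 27*a) + c*(-45*a^2 + 136*a - 28) - 160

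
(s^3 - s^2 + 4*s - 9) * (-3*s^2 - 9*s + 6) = -3*s^5 - 6*s^4 + 3*s^3 - 15*s^2 + 105*s - 54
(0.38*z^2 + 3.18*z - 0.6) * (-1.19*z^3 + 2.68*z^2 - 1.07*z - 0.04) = -0.4522*z^5 - 2.7658*z^4 + 8.8298*z^3 - 5.0258*z^2 + 0.5148*z + 0.024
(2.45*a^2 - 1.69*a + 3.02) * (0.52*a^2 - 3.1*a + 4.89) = 1.274*a^4 - 8.4738*a^3 + 18.7899*a^2 - 17.6261*a + 14.7678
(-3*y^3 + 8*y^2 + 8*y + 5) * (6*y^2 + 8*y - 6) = -18*y^5 + 24*y^4 + 130*y^3 + 46*y^2 - 8*y - 30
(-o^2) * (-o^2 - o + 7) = o^4 + o^3 - 7*o^2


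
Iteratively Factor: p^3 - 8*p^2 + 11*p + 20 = (p - 4)*(p^2 - 4*p - 5) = (p - 4)*(p + 1)*(p - 5)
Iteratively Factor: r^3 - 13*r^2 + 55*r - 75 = (r - 3)*(r^2 - 10*r + 25) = (r - 5)*(r - 3)*(r - 5)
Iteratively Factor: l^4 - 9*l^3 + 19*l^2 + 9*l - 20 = (l + 1)*(l^3 - 10*l^2 + 29*l - 20) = (l - 1)*(l + 1)*(l^2 - 9*l + 20) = (l - 4)*(l - 1)*(l + 1)*(l - 5)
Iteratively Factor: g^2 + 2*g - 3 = (g - 1)*(g + 3)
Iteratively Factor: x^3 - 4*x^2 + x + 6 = (x - 3)*(x^2 - x - 2) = (x - 3)*(x + 1)*(x - 2)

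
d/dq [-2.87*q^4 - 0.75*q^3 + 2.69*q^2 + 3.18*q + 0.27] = -11.48*q^3 - 2.25*q^2 + 5.38*q + 3.18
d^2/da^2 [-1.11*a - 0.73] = 0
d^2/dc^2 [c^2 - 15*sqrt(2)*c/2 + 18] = 2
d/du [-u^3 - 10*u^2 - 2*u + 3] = -3*u^2 - 20*u - 2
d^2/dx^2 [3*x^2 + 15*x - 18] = 6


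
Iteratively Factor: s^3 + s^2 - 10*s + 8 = (s - 1)*(s^2 + 2*s - 8) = (s - 1)*(s + 4)*(s - 2)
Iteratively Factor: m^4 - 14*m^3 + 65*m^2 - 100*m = (m - 4)*(m^3 - 10*m^2 + 25*m) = (m - 5)*(m - 4)*(m^2 - 5*m) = m*(m - 5)*(m - 4)*(m - 5)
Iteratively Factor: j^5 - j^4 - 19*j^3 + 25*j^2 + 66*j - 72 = (j - 3)*(j^4 + 2*j^3 - 13*j^2 - 14*j + 24) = (j - 3)*(j - 1)*(j^3 + 3*j^2 - 10*j - 24) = (j - 3)*(j - 1)*(j + 2)*(j^2 + j - 12) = (j - 3)*(j - 1)*(j + 2)*(j + 4)*(j - 3)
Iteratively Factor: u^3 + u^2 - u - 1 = (u - 1)*(u^2 + 2*u + 1) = (u - 1)*(u + 1)*(u + 1)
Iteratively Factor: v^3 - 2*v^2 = (v)*(v^2 - 2*v) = v^2*(v - 2)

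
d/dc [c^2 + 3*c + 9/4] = 2*c + 3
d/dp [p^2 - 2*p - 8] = 2*p - 2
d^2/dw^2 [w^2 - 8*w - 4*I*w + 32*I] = 2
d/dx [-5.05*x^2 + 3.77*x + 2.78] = 3.77 - 10.1*x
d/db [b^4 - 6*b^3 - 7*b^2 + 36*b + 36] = 4*b^3 - 18*b^2 - 14*b + 36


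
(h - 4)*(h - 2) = h^2 - 6*h + 8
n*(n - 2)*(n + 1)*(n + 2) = n^4 + n^3 - 4*n^2 - 4*n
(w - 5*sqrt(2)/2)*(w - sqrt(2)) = w^2 - 7*sqrt(2)*w/2 + 5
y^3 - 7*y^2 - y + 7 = (y - 7)*(y - 1)*(y + 1)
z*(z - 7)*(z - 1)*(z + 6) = z^4 - 2*z^3 - 41*z^2 + 42*z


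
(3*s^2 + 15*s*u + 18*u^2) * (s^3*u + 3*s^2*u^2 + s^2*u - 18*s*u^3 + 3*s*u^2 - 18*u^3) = 3*s^5*u + 24*s^4*u^2 + 3*s^4*u + 9*s^3*u^3 + 24*s^3*u^2 - 216*s^2*u^4 + 9*s^2*u^3 - 324*s*u^5 - 216*s*u^4 - 324*u^5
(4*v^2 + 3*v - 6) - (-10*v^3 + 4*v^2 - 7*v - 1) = 10*v^3 + 10*v - 5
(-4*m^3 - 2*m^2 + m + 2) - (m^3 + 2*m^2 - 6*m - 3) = -5*m^3 - 4*m^2 + 7*m + 5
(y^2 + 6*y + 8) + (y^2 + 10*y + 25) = 2*y^2 + 16*y + 33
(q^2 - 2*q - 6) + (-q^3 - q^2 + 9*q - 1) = -q^3 + 7*q - 7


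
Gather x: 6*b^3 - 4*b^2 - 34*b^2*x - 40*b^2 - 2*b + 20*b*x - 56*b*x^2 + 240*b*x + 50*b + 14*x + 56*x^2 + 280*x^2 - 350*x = 6*b^3 - 44*b^2 + 48*b + x^2*(336 - 56*b) + x*(-34*b^2 + 260*b - 336)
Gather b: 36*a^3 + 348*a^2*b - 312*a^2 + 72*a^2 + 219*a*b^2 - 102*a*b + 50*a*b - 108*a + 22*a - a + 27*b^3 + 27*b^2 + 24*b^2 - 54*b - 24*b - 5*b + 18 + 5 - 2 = 36*a^3 - 240*a^2 - 87*a + 27*b^3 + b^2*(219*a + 51) + b*(348*a^2 - 52*a - 83) + 21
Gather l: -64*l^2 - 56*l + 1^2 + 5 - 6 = -64*l^2 - 56*l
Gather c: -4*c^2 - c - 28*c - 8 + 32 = -4*c^2 - 29*c + 24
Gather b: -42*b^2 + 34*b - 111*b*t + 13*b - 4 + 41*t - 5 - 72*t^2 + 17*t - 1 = -42*b^2 + b*(47 - 111*t) - 72*t^2 + 58*t - 10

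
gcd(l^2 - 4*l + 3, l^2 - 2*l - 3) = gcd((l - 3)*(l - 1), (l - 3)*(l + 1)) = l - 3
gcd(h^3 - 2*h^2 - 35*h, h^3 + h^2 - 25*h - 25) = h + 5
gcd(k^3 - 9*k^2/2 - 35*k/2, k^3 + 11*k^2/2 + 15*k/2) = k^2 + 5*k/2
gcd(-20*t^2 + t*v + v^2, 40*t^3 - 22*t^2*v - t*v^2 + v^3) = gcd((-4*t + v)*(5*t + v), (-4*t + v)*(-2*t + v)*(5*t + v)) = 20*t^2 - t*v - v^2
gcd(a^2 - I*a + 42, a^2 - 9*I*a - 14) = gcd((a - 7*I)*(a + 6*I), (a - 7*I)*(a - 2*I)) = a - 7*I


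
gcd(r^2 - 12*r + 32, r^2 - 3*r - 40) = r - 8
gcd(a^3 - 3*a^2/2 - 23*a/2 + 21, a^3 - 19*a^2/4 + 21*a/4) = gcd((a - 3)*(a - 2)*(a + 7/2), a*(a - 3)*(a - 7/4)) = a - 3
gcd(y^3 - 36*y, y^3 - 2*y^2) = y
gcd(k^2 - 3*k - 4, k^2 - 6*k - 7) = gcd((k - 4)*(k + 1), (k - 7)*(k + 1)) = k + 1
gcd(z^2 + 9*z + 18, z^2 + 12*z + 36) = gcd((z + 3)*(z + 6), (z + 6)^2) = z + 6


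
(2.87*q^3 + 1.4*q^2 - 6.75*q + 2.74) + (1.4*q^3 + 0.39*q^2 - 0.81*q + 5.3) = 4.27*q^3 + 1.79*q^2 - 7.56*q + 8.04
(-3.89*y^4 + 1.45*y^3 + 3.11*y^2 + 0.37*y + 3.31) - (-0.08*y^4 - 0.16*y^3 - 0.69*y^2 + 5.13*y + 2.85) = -3.81*y^4 + 1.61*y^3 + 3.8*y^2 - 4.76*y + 0.46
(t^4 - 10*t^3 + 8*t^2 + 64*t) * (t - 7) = t^5 - 17*t^4 + 78*t^3 + 8*t^2 - 448*t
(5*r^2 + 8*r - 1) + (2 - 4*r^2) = r^2 + 8*r + 1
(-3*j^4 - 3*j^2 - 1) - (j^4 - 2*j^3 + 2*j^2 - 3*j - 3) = -4*j^4 + 2*j^3 - 5*j^2 + 3*j + 2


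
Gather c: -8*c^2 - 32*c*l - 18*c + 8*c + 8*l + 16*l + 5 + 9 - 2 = -8*c^2 + c*(-32*l - 10) + 24*l + 12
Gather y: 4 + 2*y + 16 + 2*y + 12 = 4*y + 32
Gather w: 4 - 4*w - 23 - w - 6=-5*w - 25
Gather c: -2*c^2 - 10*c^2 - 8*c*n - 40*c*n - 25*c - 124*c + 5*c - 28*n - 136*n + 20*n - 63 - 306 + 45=-12*c^2 + c*(-48*n - 144) - 144*n - 324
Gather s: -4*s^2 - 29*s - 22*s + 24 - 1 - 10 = -4*s^2 - 51*s + 13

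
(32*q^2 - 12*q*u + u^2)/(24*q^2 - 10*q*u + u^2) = (8*q - u)/(6*q - u)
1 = 1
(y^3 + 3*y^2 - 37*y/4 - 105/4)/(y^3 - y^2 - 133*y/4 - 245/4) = (y - 3)/(y - 7)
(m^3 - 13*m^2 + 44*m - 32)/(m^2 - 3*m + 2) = (m^2 - 12*m + 32)/(m - 2)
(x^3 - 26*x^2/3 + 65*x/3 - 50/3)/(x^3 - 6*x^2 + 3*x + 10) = (x - 5/3)/(x + 1)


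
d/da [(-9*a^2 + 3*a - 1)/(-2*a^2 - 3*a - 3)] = (33*a^2 + 50*a - 12)/(4*a^4 + 12*a^3 + 21*a^2 + 18*a + 9)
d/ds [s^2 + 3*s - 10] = 2*s + 3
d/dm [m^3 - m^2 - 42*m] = 3*m^2 - 2*m - 42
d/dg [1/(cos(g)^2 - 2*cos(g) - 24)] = 2*(cos(g) - 1)*sin(g)/(sin(g)^2 + 2*cos(g) + 23)^2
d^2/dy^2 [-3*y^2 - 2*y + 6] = -6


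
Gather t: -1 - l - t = -l - t - 1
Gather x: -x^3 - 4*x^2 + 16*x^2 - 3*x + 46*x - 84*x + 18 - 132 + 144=-x^3 + 12*x^2 - 41*x + 30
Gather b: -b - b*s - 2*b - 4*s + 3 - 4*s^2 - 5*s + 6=b*(-s - 3) - 4*s^2 - 9*s + 9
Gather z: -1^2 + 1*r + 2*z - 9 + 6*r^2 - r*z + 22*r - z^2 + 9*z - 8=6*r^2 + 23*r - z^2 + z*(11 - r) - 18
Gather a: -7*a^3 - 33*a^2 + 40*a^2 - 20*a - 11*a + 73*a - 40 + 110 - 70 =-7*a^3 + 7*a^2 + 42*a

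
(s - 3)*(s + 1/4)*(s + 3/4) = s^3 - 2*s^2 - 45*s/16 - 9/16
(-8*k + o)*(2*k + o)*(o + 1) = -16*k^2*o - 16*k^2 - 6*k*o^2 - 6*k*o + o^3 + o^2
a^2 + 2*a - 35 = (a - 5)*(a + 7)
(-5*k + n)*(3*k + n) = -15*k^2 - 2*k*n + n^2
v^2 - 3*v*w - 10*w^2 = (v - 5*w)*(v + 2*w)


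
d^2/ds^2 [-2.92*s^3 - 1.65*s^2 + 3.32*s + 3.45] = -17.52*s - 3.3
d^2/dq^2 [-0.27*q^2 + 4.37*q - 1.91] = -0.540000000000000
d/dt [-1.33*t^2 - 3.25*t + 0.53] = -2.66*t - 3.25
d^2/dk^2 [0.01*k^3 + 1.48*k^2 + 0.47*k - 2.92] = 0.06*k + 2.96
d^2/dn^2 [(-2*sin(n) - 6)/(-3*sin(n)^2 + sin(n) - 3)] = 6*(-27*sin(n)^5 - 37*sin(n)^4 + 88*sin(n)^2 - 9*sin(n)/4 - 63*sin(3*n)/4 + 3*sin(5*n)/2 - 14)/(3*sin(n)^2 - sin(n) + 3)^3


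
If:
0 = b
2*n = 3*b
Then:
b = 0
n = 0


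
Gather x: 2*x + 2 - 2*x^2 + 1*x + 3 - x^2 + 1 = -3*x^2 + 3*x + 6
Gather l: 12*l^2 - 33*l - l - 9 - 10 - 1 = 12*l^2 - 34*l - 20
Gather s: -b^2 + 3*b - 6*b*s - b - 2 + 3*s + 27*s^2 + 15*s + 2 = -b^2 + 2*b + 27*s^2 + s*(18 - 6*b)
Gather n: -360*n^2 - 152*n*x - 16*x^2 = -360*n^2 - 152*n*x - 16*x^2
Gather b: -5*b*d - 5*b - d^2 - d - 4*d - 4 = b*(-5*d - 5) - d^2 - 5*d - 4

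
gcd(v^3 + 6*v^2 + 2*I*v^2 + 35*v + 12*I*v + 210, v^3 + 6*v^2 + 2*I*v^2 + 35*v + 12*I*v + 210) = v^3 + v^2*(6 + 2*I) + v*(35 + 12*I) + 210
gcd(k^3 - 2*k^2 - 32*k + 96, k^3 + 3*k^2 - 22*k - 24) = k^2 + 2*k - 24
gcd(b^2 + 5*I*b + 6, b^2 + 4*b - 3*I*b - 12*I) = 1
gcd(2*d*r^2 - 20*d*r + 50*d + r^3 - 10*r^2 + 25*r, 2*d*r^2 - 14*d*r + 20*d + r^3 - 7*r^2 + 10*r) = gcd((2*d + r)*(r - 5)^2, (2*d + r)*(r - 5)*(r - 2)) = 2*d*r - 10*d + r^2 - 5*r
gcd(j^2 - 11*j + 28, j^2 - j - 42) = j - 7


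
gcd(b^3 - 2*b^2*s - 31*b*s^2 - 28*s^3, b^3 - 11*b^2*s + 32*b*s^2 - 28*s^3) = -b + 7*s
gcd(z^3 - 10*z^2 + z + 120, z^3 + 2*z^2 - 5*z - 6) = z + 3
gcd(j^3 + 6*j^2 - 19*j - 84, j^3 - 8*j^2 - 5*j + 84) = j^2 - j - 12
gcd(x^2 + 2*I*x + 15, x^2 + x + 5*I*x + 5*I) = x + 5*I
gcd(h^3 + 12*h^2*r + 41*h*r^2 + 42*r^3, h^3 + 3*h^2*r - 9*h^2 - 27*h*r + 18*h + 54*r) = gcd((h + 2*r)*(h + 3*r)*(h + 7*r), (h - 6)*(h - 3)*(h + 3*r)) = h + 3*r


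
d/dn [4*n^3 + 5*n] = 12*n^2 + 5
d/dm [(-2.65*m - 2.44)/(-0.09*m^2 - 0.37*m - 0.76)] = (-0.2385*m^2 - 0.4392*m + 1.1112)/(0.0081*m^4 + 0.0666*m^3 + 0.2737*m^2 + 0.5624*m + 0.5776)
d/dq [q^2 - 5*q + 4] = 2*q - 5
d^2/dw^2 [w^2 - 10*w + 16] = 2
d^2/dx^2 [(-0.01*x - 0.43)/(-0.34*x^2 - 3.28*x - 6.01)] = ((0.01*x + 0.43)*(0.68*x + 3.28)*(1.36*x + 6.56) - (0.0204*x + 0.358)*(0.34*x^2 + 3.28*x + 6.01))/(0.34*x^2 + 3.28*x + 6.01)^3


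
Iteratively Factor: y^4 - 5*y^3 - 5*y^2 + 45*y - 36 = (y + 3)*(y^3 - 8*y^2 + 19*y - 12) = (y - 1)*(y + 3)*(y^2 - 7*y + 12) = (y - 3)*(y - 1)*(y + 3)*(y - 4)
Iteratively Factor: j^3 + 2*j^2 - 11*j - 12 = (j - 3)*(j^2 + 5*j + 4) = (j - 3)*(j + 1)*(j + 4)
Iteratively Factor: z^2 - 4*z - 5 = (z + 1)*(z - 5)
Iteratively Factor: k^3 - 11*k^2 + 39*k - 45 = (k - 3)*(k^2 - 8*k + 15) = (k - 3)^2*(k - 5)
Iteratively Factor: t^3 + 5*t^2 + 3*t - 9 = (t + 3)*(t^2 + 2*t - 3) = (t - 1)*(t + 3)*(t + 3)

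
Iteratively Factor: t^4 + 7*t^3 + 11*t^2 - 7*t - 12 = (t + 3)*(t^3 + 4*t^2 - t - 4) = (t + 1)*(t + 3)*(t^2 + 3*t - 4) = (t - 1)*(t + 1)*(t + 3)*(t + 4)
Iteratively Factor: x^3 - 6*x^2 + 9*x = (x)*(x^2 - 6*x + 9) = x*(x - 3)*(x - 3)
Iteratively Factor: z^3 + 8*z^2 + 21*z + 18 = (z + 2)*(z^2 + 6*z + 9) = (z + 2)*(z + 3)*(z + 3)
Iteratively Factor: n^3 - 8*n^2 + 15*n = (n)*(n^2 - 8*n + 15) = n*(n - 3)*(n - 5)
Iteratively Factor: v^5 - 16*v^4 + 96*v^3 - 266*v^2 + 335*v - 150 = (v - 3)*(v^4 - 13*v^3 + 57*v^2 - 95*v + 50) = (v - 3)*(v - 1)*(v^3 - 12*v^2 + 45*v - 50) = (v - 3)*(v - 2)*(v - 1)*(v^2 - 10*v + 25) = (v - 5)*(v - 3)*(v - 2)*(v - 1)*(v - 5)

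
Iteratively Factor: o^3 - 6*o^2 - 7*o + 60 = (o + 3)*(o^2 - 9*o + 20) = (o - 4)*(o + 3)*(o - 5)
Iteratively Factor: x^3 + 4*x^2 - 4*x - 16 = (x - 2)*(x^2 + 6*x + 8) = (x - 2)*(x + 2)*(x + 4)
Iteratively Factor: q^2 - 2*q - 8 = (q + 2)*(q - 4)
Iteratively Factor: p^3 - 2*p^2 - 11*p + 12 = (p - 4)*(p^2 + 2*p - 3) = (p - 4)*(p - 1)*(p + 3)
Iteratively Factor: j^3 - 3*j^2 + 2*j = (j)*(j^2 - 3*j + 2) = j*(j - 2)*(j - 1)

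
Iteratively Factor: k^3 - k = (k - 1)*(k^2 + k) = k*(k - 1)*(k + 1)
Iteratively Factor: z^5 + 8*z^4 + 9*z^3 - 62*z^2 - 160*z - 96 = (z + 2)*(z^4 + 6*z^3 - 3*z^2 - 56*z - 48) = (z - 3)*(z + 2)*(z^3 + 9*z^2 + 24*z + 16) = (z - 3)*(z + 2)*(z + 4)*(z^2 + 5*z + 4) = (z - 3)*(z + 1)*(z + 2)*(z + 4)*(z + 4)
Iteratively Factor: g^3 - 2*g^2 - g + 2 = (g - 2)*(g^2 - 1) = (g - 2)*(g + 1)*(g - 1)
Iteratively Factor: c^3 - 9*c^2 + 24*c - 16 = (c - 1)*(c^2 - 8*c + 16) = (c - 4)*(c - 1)*(c - 4)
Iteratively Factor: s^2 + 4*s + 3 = (s + 1)*(s + 3)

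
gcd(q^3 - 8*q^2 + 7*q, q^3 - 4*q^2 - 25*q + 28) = q^2 - 8*q + 7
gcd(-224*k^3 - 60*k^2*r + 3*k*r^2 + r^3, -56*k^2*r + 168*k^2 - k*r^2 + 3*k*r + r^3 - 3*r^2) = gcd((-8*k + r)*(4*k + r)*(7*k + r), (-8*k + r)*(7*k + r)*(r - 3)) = -56*k^2 - k*r + r^2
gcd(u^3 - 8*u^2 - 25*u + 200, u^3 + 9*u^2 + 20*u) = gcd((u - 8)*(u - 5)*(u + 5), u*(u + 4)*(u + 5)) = u + 5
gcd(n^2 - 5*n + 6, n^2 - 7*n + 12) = n - 3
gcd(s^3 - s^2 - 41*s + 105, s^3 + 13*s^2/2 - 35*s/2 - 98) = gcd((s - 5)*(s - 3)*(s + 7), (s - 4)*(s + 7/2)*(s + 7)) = s + 7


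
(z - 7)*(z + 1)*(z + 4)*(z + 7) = z^4 + 5*z^3 - 45*z^2 - 245*z - 196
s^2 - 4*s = s*(s - 4)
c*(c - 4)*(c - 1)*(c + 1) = c^4 - 4*c^3 - c^2 + 4*c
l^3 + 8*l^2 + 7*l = l*(l + 1)*(l + 7)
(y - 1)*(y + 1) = y^2 - 1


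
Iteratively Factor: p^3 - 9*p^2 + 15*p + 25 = (p - 5)*(p^2 - 4*p - 5) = (p - 5)^2*(p + 1)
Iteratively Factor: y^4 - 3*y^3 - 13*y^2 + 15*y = (y + 3)*(y^3 - 6*y^2 + 5*y) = y*(y + 3)*(y^2 - 6*y + 5) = y*(y - 5)*(y + 3)*(y - 1)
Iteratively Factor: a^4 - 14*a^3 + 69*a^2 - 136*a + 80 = (a - 5)*(a^3 - 9*a^2 + 24*a - 16) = (a - 5)*(a - 4)*(a^2 - 5*a + 4) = (a - 5)*(a - 4)*(a - 1)*(a - 4)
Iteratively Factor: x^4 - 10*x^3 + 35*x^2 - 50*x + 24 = (x - 1)*(x^3 - 9*x^2 + 26*x - 24) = (x - 4)*(x - 1)*(x^2 - 5*x + 6) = (x - 4)*(x - 3)*(x - 1)*(x - 2)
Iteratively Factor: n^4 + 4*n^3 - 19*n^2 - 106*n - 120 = (n + 4)*(n^3 - 19*n - 30) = (n - 5)*(n + 4)*(n^2 + 5*n + 6) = (n - 5)*(n + 2)*(n + 4)*(n + 3)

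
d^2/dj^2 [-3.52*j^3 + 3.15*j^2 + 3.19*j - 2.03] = 6.3 - 21.12*j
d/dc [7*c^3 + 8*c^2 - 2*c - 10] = 21*c^2 + 16*c - 2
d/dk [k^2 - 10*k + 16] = 2*k - 10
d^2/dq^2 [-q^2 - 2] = -2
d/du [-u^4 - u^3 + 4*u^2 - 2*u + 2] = -4*u^3 - 3*u^2 + 8*u - 2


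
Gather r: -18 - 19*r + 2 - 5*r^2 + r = -5*r^2 - 18*r - 16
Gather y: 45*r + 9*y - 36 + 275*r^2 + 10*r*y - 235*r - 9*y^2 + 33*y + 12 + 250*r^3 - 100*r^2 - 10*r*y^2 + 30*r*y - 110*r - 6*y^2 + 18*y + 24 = 250*r^3 + 175*r^2 - 300*r + y^2*(-10*r - 15) + y*(40*r + 60)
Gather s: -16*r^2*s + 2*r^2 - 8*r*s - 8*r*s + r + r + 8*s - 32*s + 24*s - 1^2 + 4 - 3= 2*r^2 + 2*r + s*(-16*r^2 - 16*r)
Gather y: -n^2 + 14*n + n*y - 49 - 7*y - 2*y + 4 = -n^2 + 14*n + y*(n - 9) - 45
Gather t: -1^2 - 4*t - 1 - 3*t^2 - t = -3*t^2 - 5*t - 2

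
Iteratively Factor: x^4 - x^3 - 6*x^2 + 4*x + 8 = (x - 2)*(x^3 + x^2 - 4*x - 4) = (x - 2)*(x + 1)*(x^2 - 4) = (x - 2)^2*(x + 1)*(x + 2)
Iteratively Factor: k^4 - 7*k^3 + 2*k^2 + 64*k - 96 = (k - 4)*(k^3 - 3*k^2 - 10*k + 24) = (k - 4)*(k - 2)*(k^2 - k - 12) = (k - 4)^2*(k - 2)*(k + 3)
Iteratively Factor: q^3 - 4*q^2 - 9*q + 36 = (q - 3)*(q^2 - q - 12) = (q - 4)*(q - 3)*(q + 3)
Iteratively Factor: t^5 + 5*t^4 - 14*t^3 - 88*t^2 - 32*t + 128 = (t - 1)*(t^4 + 6*t^3 - 8*t^2 - 96*t - 128) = (t - 1)*(t + 2)*(t^3 + 4*t^2 - 16*t - 64) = (t - 1)*(t + 2)*(t + 4)*(t^2 - 16) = (t - 4)*(t - 1)*(t + 2)*(t + 4)*(t + 4)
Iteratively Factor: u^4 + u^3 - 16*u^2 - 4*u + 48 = (u - 3)*(u^3 + 4*u^2 - 4*u - 16) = (u - 3)*(u + 4)*(u^2 - 4) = (u - 3)*(u + 2)*(u + 4)*(u - 2)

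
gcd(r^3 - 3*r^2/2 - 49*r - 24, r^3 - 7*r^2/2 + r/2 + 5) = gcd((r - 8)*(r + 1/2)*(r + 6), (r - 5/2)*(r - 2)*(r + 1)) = 1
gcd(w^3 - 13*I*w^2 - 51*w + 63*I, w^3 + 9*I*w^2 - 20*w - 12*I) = 1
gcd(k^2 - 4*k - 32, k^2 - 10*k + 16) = k - 8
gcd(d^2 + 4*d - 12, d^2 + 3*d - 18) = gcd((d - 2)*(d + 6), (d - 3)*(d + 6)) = d + 6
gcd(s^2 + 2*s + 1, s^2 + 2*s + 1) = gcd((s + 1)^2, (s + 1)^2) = s^2 + 2*s + 1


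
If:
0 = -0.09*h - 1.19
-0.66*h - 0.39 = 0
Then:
No Solution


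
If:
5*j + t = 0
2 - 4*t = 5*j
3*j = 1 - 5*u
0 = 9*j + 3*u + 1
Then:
No Solution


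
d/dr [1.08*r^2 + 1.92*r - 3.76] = 2.16*r + 1.92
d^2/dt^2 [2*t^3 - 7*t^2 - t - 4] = 12*t - 14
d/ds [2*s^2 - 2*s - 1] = 4*s - 2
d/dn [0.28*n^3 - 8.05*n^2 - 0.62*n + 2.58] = 0.84*n^2 - 16.1*n - 0.62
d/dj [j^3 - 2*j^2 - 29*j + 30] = 3*j^2 - 4*j - 29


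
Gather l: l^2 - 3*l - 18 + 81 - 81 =l^2 - 3*l - 18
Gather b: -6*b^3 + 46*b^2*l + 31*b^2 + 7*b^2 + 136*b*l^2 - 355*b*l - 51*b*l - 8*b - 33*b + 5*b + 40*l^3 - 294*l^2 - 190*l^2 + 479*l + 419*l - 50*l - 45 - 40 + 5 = -6*b^3 + b^2*(46*l + 38) + b*(136*l^2 - 406*l - 36) + 40*l^3 - 484*l^2 + 848*l - 80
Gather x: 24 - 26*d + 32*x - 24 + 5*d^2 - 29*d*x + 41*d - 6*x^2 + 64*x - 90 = 5*d^2 + 15*d - 6*x^2 + x*(96 - 29*d) - 90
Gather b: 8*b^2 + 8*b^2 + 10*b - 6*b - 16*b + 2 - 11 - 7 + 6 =16*b^2 - 12*b - 10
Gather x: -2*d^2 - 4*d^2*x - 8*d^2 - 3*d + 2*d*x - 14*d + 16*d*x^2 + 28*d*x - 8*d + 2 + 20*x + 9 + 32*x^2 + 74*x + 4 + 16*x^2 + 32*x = -10*d^2 - 25*d + x^2*(16*d + 48) + x*(-4*d^2 + 30*d + 126) + 15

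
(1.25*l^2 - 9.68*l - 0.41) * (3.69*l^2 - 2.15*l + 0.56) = 4.6125*l^4 - 38.4067*l^3 + 19.9991*l^2 - 4.5393*l - 0.2296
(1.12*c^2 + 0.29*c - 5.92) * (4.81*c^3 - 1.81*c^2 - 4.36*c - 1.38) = 5.3872*c^5 - 0.6323*c^4 - 33.8833*c^3 + 7.9052*c^2 + 25.411*c + 8.1696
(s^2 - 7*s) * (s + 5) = s^3 - 2*s^2 - 35*s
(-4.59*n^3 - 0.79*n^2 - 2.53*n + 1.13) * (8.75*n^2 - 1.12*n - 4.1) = -40.1625*n^5 - 1.7717*n^4 - 2.4337*n^3 + 15.9601*n^2 + 9.1074*n - 4.633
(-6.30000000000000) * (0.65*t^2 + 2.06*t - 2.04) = -4.095*t^2 - 12.978*t + 12.852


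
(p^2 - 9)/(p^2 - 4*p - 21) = (p - 3)/(p - 7)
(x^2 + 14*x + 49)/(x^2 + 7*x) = (x + 7)/x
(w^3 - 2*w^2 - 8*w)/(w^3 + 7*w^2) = (w^2 - 2*w - 8)/(w*(w + 7))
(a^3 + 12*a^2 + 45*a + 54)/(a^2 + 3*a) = a + 9 + 18/a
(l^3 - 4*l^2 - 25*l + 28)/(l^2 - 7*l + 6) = (l^2 - 3*l - 28)/(l - 6)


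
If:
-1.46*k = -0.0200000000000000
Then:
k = 0.01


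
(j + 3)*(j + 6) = j^2 + 9*j + 18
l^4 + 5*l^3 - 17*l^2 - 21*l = l*(l - 3)*(l + 1)*(l + 7)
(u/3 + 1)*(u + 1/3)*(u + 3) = u^3/3 + 19*u^2/9 + 11*u/3 + 1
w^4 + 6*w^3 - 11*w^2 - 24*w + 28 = (w - 2)*(w - 1)*(w + 2)*(w + 7)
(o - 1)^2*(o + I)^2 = o^4 - 2*o^3 + 2*I*o^3 - 4*I*o^2 + 2*o + 2*I*o - 1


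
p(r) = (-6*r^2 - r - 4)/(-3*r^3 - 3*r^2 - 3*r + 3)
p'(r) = (-12*r - 1)/(-3*r^3 - 3*r^2 - 3*r + 3) + (-6*r^2 - r - 4)*(9*r^2 + 6*r + 3)/(-3*r^3 - 3*r^2 - 3*r + 3)^2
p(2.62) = 0.60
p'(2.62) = -0.20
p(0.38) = -4.16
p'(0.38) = -26.07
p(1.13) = 1.50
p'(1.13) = -2.02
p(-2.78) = -0.90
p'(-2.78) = -0.35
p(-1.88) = -1.30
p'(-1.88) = -0.50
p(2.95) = 0.54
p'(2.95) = -0.16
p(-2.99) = -0.84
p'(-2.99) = -0.30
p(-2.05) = -1.21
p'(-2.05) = -0.49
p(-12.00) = -0.18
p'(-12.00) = -0.02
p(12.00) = 0.16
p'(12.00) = -0.01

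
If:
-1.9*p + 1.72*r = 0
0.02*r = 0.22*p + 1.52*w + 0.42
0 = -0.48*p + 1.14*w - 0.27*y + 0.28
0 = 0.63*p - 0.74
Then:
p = 1.17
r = 1.30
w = -0.43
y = -2.86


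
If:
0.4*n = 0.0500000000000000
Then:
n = 0.12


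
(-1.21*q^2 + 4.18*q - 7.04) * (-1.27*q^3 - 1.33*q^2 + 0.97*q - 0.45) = 1.5367*q^5 - 3.6993*q^4 + 2.2077*q^3 + 13.9623*q^2 - 8.7098*q + 3.168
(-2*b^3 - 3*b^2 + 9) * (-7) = 14*b^3 + 21*b^2 - 63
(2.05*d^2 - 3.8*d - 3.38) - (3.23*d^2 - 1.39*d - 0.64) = -1.18*d^2 - 2.41*d - 2.74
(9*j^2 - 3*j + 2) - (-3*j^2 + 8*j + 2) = 12*j^2 - 11*j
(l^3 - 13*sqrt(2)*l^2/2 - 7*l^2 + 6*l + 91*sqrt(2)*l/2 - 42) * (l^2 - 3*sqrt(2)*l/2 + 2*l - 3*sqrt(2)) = l^5 - 8*sqrt(2)*l^4 - 5*l^4 + 23*l^3/2 + 40*sqrt(2)*l^3 - 255*l^2/2 + 103*sqrt(2)*l^2 - 357*l + 45*sqrt(2)*l + 126*sqrt(2)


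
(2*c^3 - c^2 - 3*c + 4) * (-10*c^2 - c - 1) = -20*c^5 + 8*c^4 + 29*c^3 - 36*c^2 - c - 4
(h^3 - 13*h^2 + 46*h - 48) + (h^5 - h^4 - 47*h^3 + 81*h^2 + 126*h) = h^5 - h^4 - 46*h^3 + 68*h^2 + 172*h - 48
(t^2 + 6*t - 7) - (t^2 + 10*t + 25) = -4*t - 32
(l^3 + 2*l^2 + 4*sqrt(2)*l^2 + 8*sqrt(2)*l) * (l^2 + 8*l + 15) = l^5 + 4*sqrt(2)*l^4 + 10*l^4 + 31*l^3 + 40*sqrt(2)*l^3 + 30*l^2 + 124*sqrt(2)*l^2 + 120*sqrt(2)*l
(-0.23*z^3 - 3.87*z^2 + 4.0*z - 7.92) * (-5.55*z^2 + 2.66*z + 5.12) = 1.2765*z^5 + 20.8667*z^4 - 33.6718*z^3 + 34.7816*z^2 - 0.587199999999999*z - 40.5504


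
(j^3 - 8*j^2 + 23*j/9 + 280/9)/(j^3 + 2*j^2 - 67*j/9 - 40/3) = (j - 7)/(j + 3)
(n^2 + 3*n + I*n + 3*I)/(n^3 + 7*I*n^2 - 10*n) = (n^2 + n*(3 + I) + 3*I)/(n*(n^2 + 7*I*n - 10))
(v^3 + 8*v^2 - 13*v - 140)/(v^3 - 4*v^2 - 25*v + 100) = (v + 7)/(v - 5)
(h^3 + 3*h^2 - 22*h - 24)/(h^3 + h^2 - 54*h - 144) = (h^2 - 3*h - 4)/(h^2 - 5*h - 24)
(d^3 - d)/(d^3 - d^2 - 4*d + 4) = d*(d + 1)/(d^2 - 4)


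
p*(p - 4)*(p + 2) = p^3 - 2*p^2 - 8*p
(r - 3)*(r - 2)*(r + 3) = r^3 - 2*r^2 - 9*r + 18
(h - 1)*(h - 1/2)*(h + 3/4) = h^3 - 3*h^2/4 - 5*h/8 + 3/8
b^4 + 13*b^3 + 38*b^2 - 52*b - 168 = (b - 2)*(b + 2)*(b + 6)*(b + 7)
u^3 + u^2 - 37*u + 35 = (u - 5)*(u - 1)*(u + 7)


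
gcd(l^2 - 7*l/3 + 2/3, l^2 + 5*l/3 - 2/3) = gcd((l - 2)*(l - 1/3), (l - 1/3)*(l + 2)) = l - 1/3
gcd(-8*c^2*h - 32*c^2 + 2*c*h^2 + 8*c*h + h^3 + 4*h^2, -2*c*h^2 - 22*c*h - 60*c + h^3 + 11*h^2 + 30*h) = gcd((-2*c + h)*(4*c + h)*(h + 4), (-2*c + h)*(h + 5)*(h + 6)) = 2*c - h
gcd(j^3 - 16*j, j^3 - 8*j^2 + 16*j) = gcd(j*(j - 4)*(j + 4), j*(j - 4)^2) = j^2 - 4*j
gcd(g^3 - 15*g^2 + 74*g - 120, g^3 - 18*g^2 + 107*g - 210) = g^2 - 11*g + 30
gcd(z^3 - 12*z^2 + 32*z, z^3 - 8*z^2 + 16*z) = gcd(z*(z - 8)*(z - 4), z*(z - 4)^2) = z^2 - 4*z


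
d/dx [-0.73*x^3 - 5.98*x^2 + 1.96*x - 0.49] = -2.19*x^2 - 11.96*x + 1.96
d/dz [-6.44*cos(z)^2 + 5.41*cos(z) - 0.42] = (12.88*cos(z) - 5.41)*sin(z)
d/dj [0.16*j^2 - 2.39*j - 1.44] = 0.32*j - 2.39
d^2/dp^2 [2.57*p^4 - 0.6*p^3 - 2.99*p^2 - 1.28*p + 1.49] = 30.84*p^2 - 3.6*p - 5.98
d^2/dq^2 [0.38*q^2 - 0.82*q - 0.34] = 0.760000000000000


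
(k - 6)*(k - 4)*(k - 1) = k^3 - 11*k^2 + 34*k - 24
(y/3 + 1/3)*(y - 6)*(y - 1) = y^3/3 - 2*y^2 - y/3 + 2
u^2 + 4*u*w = u*(u + 4*w)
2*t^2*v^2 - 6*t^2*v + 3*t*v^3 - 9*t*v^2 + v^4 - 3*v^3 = v*(t + v)*(2*t + v)*(v - 3)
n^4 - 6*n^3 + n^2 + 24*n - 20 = (n - 5)*(n - 2)*(n - 1)*(n + 2)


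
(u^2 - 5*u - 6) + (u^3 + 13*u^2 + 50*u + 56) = u^3 + 14*u^2 + 45*u + 50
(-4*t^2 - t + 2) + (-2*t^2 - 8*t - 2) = -6*t^2 - 9*t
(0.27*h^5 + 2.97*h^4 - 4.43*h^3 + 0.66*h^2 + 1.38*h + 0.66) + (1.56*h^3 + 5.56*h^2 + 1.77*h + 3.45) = 0.27*h^5 + 2.97*h^4 - 2.87*h^3 + 6.22*h^2 + 3.15*h + 4.11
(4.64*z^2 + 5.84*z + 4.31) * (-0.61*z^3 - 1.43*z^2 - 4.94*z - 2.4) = -2.8304*z^5 - 10.1976*z^4 - 33.9019*z^3 - 46.1489*z^2 - 35.3074*z - 10.344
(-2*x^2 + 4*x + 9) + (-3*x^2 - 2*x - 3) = -5*x^2 + 2*x + 6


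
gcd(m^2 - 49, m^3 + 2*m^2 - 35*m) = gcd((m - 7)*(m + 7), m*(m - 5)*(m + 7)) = m + 7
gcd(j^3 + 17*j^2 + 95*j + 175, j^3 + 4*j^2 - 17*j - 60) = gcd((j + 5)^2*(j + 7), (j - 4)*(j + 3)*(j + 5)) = j + 5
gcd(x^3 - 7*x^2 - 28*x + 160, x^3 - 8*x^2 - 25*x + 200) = x^2 - 3*x - 40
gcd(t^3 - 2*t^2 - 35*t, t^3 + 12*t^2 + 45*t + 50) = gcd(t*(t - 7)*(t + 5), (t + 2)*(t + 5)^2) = t + 5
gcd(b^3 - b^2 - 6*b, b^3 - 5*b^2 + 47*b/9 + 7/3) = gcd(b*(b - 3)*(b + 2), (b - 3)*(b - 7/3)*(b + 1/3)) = b - 3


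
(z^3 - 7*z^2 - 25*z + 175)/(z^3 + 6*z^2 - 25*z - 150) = (z - 7)/(z + 6)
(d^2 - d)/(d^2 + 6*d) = (d - 1)/(d + 6)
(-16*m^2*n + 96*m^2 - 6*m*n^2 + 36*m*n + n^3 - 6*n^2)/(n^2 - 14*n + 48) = (-16*m^2 - 6*m*n + n^2)/(n - 8)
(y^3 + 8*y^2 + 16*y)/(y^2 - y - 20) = y*(y + 4)/(y - 5)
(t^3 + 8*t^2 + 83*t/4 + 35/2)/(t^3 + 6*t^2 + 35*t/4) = (t + 2)/t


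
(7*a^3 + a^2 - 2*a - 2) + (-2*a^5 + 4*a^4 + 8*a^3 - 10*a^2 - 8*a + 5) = -2*a^5 + 4*a^4 + 15*a^3 - 9*a^2 - 10*a + 3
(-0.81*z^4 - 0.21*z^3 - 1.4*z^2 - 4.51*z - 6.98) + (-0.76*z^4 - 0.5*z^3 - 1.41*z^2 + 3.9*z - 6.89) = -1.57*z^4 - 0.71*z^3 - 2.81*z^2 - 0.61*z - 13.87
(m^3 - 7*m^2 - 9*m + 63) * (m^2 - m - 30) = m^5 - 8*m^4 - 32*m^3 + 282*m^2 + 207*m - 1890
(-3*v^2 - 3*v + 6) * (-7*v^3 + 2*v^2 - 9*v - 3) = 21*v^5 + 15*v^4 - 21*v^3 + 48*v^2 - 45*v - 18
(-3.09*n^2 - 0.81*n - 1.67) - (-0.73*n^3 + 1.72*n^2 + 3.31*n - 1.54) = 0.73*n^3 - 4.81*n^2 - 4.12*n - 0.13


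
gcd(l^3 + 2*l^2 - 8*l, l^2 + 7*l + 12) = l + 4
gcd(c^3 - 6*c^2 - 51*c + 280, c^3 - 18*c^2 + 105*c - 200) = c^2 - 13*c + 40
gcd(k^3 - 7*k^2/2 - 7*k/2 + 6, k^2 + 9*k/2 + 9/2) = k + 3/2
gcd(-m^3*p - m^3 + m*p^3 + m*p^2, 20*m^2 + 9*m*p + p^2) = 1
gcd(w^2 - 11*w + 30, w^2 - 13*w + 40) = w - 5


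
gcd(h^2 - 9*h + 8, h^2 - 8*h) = h - 8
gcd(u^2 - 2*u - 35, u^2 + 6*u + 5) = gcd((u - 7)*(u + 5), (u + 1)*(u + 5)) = u + 5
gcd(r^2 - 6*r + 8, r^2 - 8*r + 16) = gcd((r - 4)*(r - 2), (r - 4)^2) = r - 4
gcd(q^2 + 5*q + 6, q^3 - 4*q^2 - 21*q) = q + 3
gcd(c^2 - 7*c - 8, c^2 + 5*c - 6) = 1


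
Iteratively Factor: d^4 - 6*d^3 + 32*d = (d - 4)*(d^3 - 2*d^2 - 8*d) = d*(d - 4)*(d^2 - 2*d - 8) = d*(d - 4)*(d + 2)*(d - 4)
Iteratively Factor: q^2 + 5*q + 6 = (q + 3)*(q + 2)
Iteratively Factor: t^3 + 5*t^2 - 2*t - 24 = (t - 2)*(t^2 + 7*t + 12) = (t - 2)*(t + 3)*(t + 4)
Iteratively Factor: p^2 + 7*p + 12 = (p + 3)*(p + 4)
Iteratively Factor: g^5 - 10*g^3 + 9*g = (g)*(g^4 - 10*g^2 + 9) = g*(g - 3)*(g^3 + 3*g^2 - g - 3) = g*(g - 3)*(g + 1)*(g^2 + 2*g - 3) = g*(g - 3)*(g + 1)*(g + 3)*(g - 1)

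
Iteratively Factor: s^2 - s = (s)*(s - 1)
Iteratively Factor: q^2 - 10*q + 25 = (q - 5)*(q - 5)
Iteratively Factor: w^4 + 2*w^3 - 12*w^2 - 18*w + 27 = (w - 3)*(w^3 + 5*w^2 + 3*w - 9) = (w - 3)*(w + 3)*(w^2 + 2*w - 3) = (w - 3)*(w - 1)*(w + 3)*(w + 3)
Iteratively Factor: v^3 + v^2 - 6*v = (v - 2)*(v^2 + 3*v) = (v - 2)*(v + 3)*(v)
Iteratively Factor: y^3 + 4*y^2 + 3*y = (y)*(y^2 + 4*y + 3) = y*(y + 1)*(y + 3)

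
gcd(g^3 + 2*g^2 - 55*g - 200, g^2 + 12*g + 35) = g + 5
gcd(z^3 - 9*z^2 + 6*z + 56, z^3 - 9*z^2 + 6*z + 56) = z^3 - 9*z^2 + 6*z + 56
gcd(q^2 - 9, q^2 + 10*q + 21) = q + 3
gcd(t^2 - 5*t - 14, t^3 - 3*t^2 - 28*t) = t - 7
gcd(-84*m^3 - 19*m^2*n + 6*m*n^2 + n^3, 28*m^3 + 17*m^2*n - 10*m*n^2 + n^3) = 4*m - n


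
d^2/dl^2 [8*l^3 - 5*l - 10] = 48*l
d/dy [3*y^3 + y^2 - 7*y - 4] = 9*y^2 + 2*y - 7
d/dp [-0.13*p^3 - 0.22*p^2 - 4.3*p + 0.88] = -0.39*p^2 - 0.44*p - 4.3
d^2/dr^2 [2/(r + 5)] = 4/(r + 5)^3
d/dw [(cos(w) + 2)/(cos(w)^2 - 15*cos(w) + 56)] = (cos(w)^2 + 4*cos(w) - 86)*sin(w)/(cos(w)^2 - 15*cos(w) + 56)^2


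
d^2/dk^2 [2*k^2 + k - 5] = 4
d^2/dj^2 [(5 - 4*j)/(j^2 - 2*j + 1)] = 2*(7 - 4*j)/(j^4 - 4*j^3 + 6*j^2 - 4*j + 1)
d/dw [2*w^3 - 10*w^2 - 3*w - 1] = 6*w^2 - 20*w - 3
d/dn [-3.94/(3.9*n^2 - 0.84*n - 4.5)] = (30.732*n - 3.3096)/(-3.9*n^2 + 0.84*n + 4.5)^2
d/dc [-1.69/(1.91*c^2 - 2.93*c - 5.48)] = (6.4558*c - 4.9517)/(-1.91*c^2 + 2.93*c + 5.48)^2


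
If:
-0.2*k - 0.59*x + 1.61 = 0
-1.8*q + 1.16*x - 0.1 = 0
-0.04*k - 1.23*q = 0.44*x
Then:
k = 8.72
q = -0.20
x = -0.23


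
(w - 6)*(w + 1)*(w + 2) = w^3 - 3*w^2 - 16*w - 12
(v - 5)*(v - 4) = v^2 - 9*v + 20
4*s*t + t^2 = t*(4*s + t)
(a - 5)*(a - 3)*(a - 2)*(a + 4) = a^4 - 6*a^3 - 9*a^2 + 94*a - 120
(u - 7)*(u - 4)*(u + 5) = u^3 - 6*u^2 - 27*u + 140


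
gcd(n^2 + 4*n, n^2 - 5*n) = n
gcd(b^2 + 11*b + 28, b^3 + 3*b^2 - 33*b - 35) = b + 7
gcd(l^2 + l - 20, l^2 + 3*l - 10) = l + 5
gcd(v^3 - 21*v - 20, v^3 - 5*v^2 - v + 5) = v^2 - 4*v - 5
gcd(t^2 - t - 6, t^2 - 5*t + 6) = t - 3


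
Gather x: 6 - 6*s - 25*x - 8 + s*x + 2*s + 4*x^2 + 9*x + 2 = -4*s + 4*x^2 + x*(s - 16)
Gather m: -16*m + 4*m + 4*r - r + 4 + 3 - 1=-12*m + 3*r + 6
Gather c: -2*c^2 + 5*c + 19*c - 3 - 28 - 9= -2*c^2 + 24*c - 40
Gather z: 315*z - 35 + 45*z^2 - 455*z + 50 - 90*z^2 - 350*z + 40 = -45*z^2 - 490*z + 55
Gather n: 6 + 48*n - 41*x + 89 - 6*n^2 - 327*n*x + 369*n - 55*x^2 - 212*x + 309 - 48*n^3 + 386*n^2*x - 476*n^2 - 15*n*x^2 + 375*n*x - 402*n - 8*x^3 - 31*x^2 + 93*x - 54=-48*n^3 + n^2*(386*x - 482) + n*(-15*x^2 + 48*x + 15) - 8*x^3 - 86*x^2 - 160*x + 350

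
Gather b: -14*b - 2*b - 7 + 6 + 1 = -16*b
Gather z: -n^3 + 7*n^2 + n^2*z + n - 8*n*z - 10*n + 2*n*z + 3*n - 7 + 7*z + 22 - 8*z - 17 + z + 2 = -n^3 + 7*n^2 - 6*n + z*(n^2 - 6*n)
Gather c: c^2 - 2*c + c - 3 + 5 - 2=c^2 - c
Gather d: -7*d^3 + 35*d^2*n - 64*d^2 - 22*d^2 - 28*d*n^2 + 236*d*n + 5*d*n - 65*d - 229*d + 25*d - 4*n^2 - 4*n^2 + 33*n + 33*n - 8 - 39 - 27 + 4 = -7*d^3 + d^2*(35*n - 86) + d*(-28*n^2 + 241*n - 269) - 8*n^2 + 66*n - 70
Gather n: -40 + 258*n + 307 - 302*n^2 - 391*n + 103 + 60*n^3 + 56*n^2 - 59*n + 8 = 60*n^3 - 246*n^2 - 192*n + 378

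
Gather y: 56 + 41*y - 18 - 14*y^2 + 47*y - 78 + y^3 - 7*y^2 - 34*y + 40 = y^3 - 21*y^2 + 54*y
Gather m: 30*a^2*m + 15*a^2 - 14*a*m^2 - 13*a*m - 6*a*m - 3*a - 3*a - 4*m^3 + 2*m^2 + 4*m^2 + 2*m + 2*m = 15*a^2 - 6*a - 4*m^3 + m^2*(6 - 14*a) + m*(30*a^2 - 19*a + 4)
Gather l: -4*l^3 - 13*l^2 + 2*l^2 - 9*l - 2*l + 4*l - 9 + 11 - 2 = -4*l^3 - 11*l^2 - 7*l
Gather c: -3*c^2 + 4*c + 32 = -3*c^2 + 4*c + 32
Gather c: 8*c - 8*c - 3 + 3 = 0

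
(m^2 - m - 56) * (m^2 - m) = m^4 - 2*m^3 - 55*m^2 + 56*m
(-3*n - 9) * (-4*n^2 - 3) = 12*n^3 + 36*n^2 + 9*n + 27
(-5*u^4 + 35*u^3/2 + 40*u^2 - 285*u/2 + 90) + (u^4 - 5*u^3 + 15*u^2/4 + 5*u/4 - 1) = -4*u^4 + 25*u^3/2 + 175*u^2/4 - 565*u/4 + 89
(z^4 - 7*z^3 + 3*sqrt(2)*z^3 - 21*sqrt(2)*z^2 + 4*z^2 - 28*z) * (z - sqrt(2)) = z^5 - 7*z^4 + 2*sqrt(2)*z^4 - 14*sqrt(2)*z^3 - 2*z^3 - 4*sqrt(2)*z^2 + 14*z^2 + 28*sqrt(2)*z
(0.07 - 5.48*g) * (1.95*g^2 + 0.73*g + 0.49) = -10.686*g^3 - 3.8639*g^2 - 2.6341*g + 0.0343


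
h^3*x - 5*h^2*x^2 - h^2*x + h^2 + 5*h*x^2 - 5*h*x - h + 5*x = (h - 1)*(h - 5*x)*(h*x + 1)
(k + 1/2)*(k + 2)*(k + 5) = k^3 + 15*k^2/2 + 27*k/2 + 5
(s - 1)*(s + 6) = s^2 + 5*s - 6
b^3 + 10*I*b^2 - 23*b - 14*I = (b + I)*(b + 2*I)*(b + 7*I)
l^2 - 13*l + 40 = (l - 8)*(l - 5)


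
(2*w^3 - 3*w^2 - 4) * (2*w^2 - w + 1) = 4*w^5 - 8*w^4 + 5*w^3 - 11*w^2 + 4*w - 4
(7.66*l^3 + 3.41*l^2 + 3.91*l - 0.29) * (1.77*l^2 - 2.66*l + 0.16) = 13.5582*l^5 - 14.3399*l^4 - 0.924300000000001*l^3 - 10.3683*l^2 + 1.397*l - 0.0464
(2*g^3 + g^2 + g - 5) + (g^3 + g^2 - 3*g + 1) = 3*g^3 + 2*g^2 - 2*g - 4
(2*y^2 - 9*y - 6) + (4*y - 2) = 2*y^2 - 5*y - 8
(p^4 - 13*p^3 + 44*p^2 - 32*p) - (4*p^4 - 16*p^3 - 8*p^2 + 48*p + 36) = -3*p^4 + 3*p^3 + 52*p^2 - 80*p - 36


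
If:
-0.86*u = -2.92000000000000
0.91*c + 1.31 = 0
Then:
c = -1.44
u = 3.40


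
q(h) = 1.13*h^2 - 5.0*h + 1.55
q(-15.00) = 330.80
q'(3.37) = 2.62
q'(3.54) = 3.00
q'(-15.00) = -38.90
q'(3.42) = 2.73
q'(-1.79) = -9.05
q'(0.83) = -3.12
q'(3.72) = 3.41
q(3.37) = -2.47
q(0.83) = -1.82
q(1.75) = -3.74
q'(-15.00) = -38.90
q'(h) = 2.26*h - 5.0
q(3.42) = -2.33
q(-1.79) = 14.12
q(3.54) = -1.99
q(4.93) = 4.36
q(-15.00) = 330.80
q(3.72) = -1.41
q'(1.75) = -1.04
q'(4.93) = 6.14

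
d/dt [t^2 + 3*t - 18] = 2*t + 3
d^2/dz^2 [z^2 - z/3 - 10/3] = 2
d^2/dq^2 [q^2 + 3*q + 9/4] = 2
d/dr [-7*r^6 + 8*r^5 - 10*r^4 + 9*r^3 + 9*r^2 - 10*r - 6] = -42*r^5 + 40*r^4 - 40*r^3 + 27*r^2 + 18*r - 10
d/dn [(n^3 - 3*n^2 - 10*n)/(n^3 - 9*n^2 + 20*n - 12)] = 6*(-n^4 + 10*n^3 - 31*n^2 + 12*n + 20)/(n^6 - 18*n^5 + 121*n^4 - 384*n^3 + 616*n^2 - 480*n + 144)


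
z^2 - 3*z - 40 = (z - 8)*(z + 5)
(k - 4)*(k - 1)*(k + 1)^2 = k^4 - 3*k^3 - 5*k^2 + 3*k + 4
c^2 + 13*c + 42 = (c + 6)*(c + 7)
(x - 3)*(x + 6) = x^2 + 3*x - 18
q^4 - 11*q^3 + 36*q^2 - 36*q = q*(q - 6)*(q - 3)*(q - 2)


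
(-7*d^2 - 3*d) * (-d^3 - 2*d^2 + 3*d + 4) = 7*d^5 + 17*d^4 - 15*d^3 - 37*d^2 - 12*d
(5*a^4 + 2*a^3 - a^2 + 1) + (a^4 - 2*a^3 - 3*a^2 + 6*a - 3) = 6*a^4 - 4*a^2 + 6*a - 2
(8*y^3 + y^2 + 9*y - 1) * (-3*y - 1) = -24*y^4 - 11*y^3 - 28*y^2 - 6*y + 1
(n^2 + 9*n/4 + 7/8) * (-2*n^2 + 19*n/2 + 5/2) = -2*n^4 + 5*n^3 + 177*n^2/8 + 223*n/16 + 35/16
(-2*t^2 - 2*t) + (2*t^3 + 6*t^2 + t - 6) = 2*t^3 + 4*t^2 - t - 6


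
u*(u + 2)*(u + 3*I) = u^3 + 2*u^2 + 3*I*u^2 + 6*I*u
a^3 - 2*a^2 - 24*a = a*(a - 6)*(a + 4)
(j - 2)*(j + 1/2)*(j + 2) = j^3 + j^2/2 - 4*j - 2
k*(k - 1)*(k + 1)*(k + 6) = k^4 + 6*k^3 - k^2 - 6*k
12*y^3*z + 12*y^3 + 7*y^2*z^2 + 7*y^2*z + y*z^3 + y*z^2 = (3*y + z)*(4*y + z)*(y*z + y)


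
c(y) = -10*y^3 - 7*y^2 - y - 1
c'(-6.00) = -997.00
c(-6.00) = 1913.00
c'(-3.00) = -229.00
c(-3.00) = 209.00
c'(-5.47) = -822.05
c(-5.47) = 1431.70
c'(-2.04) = -97.29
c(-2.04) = 56.81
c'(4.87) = -780.69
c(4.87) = -1326.90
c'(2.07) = -158.53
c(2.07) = -121.76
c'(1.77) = -119.77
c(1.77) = -80.15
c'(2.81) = -277.22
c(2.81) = -280.96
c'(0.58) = -19.21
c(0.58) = -5.89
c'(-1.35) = -36.78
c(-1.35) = 12.20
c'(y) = -30*y^2 - 14*y - 1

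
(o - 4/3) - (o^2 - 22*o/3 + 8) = -o^2 + 25*o/3 - 28/3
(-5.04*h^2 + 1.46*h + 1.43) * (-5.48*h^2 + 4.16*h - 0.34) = 27.6192*h^4 - 28.9672*h^3 - 0.0492000000000001*h^2 + 5.4524*h - 0.4862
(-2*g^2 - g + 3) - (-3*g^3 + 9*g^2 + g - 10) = 3*g^3 - 11*g^2 - 2*g + 13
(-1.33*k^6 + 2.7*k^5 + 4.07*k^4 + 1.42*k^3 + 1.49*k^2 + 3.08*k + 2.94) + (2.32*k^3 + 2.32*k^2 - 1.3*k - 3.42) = -1.33*k^6 + 2.7*k^5 + 4.07*k^4 + 3.74*k^3 + 3.81*k^2 + 1.78*k - 0.48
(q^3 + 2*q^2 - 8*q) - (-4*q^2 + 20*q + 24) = q^3 + 6*q^2 - 28*q - 24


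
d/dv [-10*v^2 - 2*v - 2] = -20*v - 2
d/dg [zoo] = 0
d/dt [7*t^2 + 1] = 14*t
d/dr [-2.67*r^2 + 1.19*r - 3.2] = 1.19 - 5.34*r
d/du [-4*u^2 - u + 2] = -8*u - 1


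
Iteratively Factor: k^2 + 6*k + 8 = (k + 2)*(k + 4)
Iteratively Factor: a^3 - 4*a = (a)*(a^2 - 4) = a*(a - 2)*(a + 2)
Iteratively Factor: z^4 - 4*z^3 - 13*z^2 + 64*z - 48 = (z - 3)*(z^3 - z^2 - 16*z + 16) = (z - 3)*(z - 1)*(z^2 - 16) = (z - 3)*(z - 1)*(z + 4)*(z - 4)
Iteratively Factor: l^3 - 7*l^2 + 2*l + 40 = (l + 2)*(l^2 - 9*l + 20) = (l - 5)*(l + 2)*(l - 4)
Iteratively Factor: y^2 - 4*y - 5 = (y - 5)*(y + 1)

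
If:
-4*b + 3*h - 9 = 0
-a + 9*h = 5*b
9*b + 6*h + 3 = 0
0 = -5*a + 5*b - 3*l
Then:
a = 312/17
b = -21/17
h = 23/17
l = -555/17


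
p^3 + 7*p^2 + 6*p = p*(p + 1)*(p + 6)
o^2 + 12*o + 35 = (o + 5)*(o + 7)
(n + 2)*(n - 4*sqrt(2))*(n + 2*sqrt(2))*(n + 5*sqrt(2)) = n^4 + 2*n^3 + 3*sqrt(2)*n^3 - 36*n^2 + 6*sqrt(2)*n^2 - 80*sqrt(2)*n - 72*n - 160*sqrt(2)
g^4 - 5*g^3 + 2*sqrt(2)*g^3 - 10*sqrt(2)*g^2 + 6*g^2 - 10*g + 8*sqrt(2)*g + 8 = (g - 4)*(g - 1)*(g + sqrt(2))^2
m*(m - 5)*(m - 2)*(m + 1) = m^4 - 6*m^3 + 3*m^2 + 10*m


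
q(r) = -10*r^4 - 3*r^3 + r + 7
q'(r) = -40*r^3 - 9*r^2 + 1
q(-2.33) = -252.11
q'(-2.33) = 458.11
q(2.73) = -606.77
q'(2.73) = -879.93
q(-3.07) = -797.55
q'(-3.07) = 1073.55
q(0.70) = 4.27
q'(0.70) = -17.13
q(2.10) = -213.16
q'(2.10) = -409.13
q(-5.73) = -10214.33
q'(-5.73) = 7230.80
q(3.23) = -1179.32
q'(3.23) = -1440.83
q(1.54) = -58.66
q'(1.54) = -166.43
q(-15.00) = -496133.00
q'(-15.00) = 132976.00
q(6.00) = -13595.00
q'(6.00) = -8963.00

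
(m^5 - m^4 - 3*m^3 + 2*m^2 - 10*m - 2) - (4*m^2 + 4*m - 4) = m^5 - m^4 - 3*m^3 - 2*m^2 - 14*m + 2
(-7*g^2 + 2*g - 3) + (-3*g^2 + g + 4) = -10*g^2 + 3*g + 1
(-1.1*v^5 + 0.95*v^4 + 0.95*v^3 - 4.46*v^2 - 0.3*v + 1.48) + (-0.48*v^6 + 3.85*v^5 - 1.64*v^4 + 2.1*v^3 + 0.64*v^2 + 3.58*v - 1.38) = -0.48*v^6 + 2.75*v^5 - 0.69*v^4 + 3.05*v^3 - 3.82*v^2 + 3.28*v + 0.1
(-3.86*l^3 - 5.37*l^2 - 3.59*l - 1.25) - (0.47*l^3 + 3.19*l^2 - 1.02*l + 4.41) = -4.33*l^3 - 8.56*l^2 - 2.57*l - 5.66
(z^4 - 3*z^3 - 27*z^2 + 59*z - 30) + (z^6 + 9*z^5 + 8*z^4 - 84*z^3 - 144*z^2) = z^6 + 9*z^5 + 9*z^4 - 87*z^3 - 171*z^2 + 59*z - 30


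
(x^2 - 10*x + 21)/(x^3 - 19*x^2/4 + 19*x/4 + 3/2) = 4*(x - 7)/(4*x^2 - 7*x - 2)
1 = 1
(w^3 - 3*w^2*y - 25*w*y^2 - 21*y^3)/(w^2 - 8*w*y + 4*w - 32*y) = (w^3 - 3*w^2*y - 25*w*y^2 - 21*y^3)/(w^2 - 8*w*y + 4*w - 32*y)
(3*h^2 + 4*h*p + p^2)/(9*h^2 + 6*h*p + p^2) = (h + p)/(3*h + p)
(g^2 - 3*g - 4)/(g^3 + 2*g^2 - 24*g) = (g + 1)/(g*(g + 6))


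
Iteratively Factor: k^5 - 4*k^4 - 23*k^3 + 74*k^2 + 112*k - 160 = (k + 4)*(k^4 - 8*k^3 + 9*k^2 + 38*k - 40) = (k - 4)*(k + 4)*(k^3 - 4*k^2 - 7*k + 10) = (k - 4)*(k + 2)*(k + 4)*(k^2 - 6*k + 5) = (k - 4)*(k - 1)*(k + 2)*(k + 4)*(k - 5)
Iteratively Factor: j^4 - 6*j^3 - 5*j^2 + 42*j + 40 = (j + 2)*(j^3 - 8*j^2 + 11*j + 20) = (j + 1)*(j + 2)*(j^2 - 9*j + 20) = (j - 5)*(j + 1)*(j + 2)*(j - 4)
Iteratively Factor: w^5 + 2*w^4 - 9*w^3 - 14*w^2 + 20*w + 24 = (w + 1)*(w^4 + w^3 - 10*w^2 - 4*w + 24) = (w + 1)*(w + 3)*(w^3 - 2*w^2 - 4*w + 8) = (w - 2)*(w + 1)*(w + 3)*(w^2 - 4) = (w - 2)^2*(w + 1)*(w + 3)*(w + 2)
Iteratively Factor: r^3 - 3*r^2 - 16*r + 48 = (r - 3)*(r^2 - 16) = (r - 4)*(r - 3)*(r + 4)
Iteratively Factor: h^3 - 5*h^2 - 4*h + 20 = (h - 2)*(h^2 - 3*h - 10) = (h - 2)*(h + 2)*(h - 5)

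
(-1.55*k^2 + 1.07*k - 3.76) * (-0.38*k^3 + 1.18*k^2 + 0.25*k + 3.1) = 0.589*k^5 - 2.2356*k^4 + 2.3039*k^3 - 8.9743*k^2 + 2.377*k - 11.656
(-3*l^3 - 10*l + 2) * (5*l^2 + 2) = -15*l^5 - 56*l^3 + 10*l^2 - 20*l + 4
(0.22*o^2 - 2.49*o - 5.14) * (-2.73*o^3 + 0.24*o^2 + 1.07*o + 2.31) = -0.6006*o^5 + 6.8505*o^4 + 13.67*o^3 - 3.3897*o^2 - 11.2517*o - 11.8734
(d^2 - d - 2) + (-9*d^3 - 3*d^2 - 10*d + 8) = -9*d^3 - 2*d^2 - 11*d + 6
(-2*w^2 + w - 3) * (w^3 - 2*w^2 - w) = -2*w^5 + 5*w^4 - 3*w^3 + 5*w^2 + 3*w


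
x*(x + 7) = x^2 + 7*x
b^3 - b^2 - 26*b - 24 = (b - 6)*(b + 1)*(b + 4)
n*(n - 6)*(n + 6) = n^3 - 36*n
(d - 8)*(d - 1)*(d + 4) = d^3 - 5*d^2 - 28*d + 32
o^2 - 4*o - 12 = (o - 6)*(o + 2)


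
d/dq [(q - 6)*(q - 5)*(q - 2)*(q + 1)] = 4*q^3 - 36*q^2 + 78*q - 8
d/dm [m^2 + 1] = 2*m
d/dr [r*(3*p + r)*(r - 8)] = 6*p*r - 24*p + 3*r^2 - 16*r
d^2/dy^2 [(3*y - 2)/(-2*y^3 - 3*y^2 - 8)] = 6*(-12*y^2*(y + 1)^2*(3*y - 2) + (6*y^2 + 6*y + (2*y + 1)*(3*y - 2))*(2*y^3 + 3*y^2 + 8))/(2*y^3 + 3*y^2 + 8)^3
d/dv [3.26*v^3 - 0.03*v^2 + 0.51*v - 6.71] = 9.78*v^2 - 0.06*v + 0.51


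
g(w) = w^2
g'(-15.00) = -30.00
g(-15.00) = 225.00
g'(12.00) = 24.00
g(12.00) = 144.00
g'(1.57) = 3.14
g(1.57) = 2.46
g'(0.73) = 1.46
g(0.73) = 0.53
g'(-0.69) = -1.38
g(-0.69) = 0.48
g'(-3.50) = -7.00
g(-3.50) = 12.25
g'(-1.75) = -3.50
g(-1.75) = 3.06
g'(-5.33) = -10.66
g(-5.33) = 28.41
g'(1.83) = 3.66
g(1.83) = 3.35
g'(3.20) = 6.40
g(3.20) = 10.24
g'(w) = 2*w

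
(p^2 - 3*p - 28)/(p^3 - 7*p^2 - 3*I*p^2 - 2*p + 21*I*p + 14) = (p + 4)/(p^2 - 3*I*p - 2)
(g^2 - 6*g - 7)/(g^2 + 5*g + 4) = (g - 7)/(g + 4)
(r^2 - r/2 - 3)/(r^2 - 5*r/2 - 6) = (r - 2)/(r - 4)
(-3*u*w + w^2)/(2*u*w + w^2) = (-3*u + w)/(2*u + w)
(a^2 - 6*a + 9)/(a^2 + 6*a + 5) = (a^2 - 6*a + 9)/(a^2 + 6*a + 5)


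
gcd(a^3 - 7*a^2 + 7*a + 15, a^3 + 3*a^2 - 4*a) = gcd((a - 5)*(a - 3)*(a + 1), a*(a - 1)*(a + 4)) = 1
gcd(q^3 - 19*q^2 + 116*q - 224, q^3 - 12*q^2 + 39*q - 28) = q^2 - 11*q + 28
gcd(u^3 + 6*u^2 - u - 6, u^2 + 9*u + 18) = u + 6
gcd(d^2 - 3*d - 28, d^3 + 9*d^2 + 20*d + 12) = 1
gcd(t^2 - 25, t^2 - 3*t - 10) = t - 5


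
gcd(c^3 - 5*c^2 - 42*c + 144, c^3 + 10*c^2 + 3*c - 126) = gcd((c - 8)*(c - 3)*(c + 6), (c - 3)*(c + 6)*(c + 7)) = c^2 + 3*c - 18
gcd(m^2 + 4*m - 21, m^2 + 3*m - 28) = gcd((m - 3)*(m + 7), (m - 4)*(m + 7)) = m + 7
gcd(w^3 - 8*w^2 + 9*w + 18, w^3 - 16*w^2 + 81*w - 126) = w^2 - 9*w + 18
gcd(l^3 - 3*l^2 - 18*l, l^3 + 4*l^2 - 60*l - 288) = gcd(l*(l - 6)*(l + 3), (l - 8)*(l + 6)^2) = 1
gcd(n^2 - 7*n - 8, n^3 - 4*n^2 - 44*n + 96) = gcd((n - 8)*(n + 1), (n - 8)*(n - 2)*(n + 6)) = n - 8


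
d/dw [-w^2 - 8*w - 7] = -2*w - 8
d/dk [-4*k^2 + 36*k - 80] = 36 - 8*k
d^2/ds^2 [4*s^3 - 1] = 24*s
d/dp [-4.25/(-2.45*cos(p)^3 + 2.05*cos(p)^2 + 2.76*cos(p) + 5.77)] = (31.2375*cos(p)^2 - 17.425*cos(p) - 11.73)*sin(p)/(-2.45*cos(p)^3 + 2.05*cos(p)^2 + 2.76*cos(p) + 5.77)^2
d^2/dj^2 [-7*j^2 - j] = -14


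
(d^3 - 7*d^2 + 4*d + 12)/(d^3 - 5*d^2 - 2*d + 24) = (d^3 - 7*d^2 + 4*d + 12)/(d^3 - 5*d^2 - 2*d + 24)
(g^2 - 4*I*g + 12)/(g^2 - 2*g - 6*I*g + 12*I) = (g + 2*I)/(g - 2)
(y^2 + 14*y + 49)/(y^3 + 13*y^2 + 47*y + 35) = (y + 7)/(y^2 + 6*y + 5)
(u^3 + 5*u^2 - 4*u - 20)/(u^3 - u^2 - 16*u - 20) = (u^2 + 3*u - 10)/(u^2 - 3*u - 10)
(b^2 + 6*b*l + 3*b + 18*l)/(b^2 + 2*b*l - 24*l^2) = (b + 3)/(b - 4*l)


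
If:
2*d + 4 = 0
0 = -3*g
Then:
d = -2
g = 0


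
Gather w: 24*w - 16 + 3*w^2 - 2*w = 3*w^2 + 22*w - 16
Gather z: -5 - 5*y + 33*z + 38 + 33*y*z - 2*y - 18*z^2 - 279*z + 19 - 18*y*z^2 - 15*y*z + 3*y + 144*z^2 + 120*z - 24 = -4*y + z^2*(126 - 18*y) + z*(18*y - 126) + 28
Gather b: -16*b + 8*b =-8*b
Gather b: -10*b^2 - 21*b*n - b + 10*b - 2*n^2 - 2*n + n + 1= -10*b^2 + b*(9 - 21*n) - 2*n^2 - n + 1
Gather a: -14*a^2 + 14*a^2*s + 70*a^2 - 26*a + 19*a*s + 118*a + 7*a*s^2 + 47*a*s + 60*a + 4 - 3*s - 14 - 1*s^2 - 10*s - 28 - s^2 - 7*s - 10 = a^2*(14*s + 56) + a*(7*s^2 + 66*s + 152) - 2*s^2 - 20*s - 48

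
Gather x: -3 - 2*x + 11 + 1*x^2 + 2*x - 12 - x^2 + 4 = 0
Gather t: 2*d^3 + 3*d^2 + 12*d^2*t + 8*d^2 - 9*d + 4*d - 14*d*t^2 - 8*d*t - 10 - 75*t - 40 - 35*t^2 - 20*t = 2*d^3 + 11*d^2 - 5*d + t^2*(-14*d - 35) + t*(12*d^2 - 8*d - 95) - 50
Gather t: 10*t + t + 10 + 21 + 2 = 11*t + 33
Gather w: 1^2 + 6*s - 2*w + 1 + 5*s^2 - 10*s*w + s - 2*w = 5*s^2 + 7*s + w*(-10*s - 4) + 2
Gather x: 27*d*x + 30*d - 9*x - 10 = 30*d + x*(27*d - 9) - 10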